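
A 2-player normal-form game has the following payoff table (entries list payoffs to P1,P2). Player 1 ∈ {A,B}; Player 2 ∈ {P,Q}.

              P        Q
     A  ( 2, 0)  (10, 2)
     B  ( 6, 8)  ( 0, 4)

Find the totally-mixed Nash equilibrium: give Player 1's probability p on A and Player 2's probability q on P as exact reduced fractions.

P1 mixes 2/3 on A; P2 mixes 5/7 on P

P1 indiff ⇒ q·2+(1-q)·10 = q·6+(1-q)·0 ⇒ q(-4) = (1-q)(-10) ⇒ q = 5/7
P2 indiff ⇒ p·0+(1-p)·8 = p·2+(1-p)·4 ⇒ p(-2) = (1-p)(-4) ⇒ p = 2/3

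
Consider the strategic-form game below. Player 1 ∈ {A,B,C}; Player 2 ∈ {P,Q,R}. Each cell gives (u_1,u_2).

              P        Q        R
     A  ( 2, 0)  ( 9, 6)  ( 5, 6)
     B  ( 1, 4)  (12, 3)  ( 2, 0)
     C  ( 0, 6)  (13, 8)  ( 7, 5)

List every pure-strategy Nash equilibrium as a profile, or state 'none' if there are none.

PSNE = {(C,Q)}

(A,P): not NE [P2→R gives 6>0]
(A,Q): not NE [P1→C gives 13>9]
(A,R): not NE [P1→C gives 7>5]
(B,P): not NE [P1→A gives 2>1]
(B,Q): not NE [P1→C gives 13>12; P2→P gives 4>3]
(B,R): not NE [P1→C gives 7>2; P2→P gives 4>0]
(C,P): not NE [P1→A gives 2>0; P2→Q gives 8>6]
(C,Q): NE
(C,R): not NE [P2→Q gives 8>5]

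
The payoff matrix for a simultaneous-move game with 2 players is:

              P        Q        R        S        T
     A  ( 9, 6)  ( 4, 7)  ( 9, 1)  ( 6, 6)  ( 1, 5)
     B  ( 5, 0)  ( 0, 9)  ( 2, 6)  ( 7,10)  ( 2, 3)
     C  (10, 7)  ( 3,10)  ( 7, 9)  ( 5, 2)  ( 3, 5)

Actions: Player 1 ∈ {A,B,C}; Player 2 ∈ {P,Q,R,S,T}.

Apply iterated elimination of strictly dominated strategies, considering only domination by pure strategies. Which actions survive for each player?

P2 drop P (Q beats it: A:7>6 B:9>0 C:10>7)
P2 drop R (Q beats it: A:7>1 B:9>6 C:10>9)
P2 drop T (Q beats it: A:7>5 B:9>3 C:10>5)
P1 drop C (A beats it: Q:4>3 S:6>5)
P1→{A,B} P2→{Q,S}

Remaining: P1:{A,B} P2:{Q,S}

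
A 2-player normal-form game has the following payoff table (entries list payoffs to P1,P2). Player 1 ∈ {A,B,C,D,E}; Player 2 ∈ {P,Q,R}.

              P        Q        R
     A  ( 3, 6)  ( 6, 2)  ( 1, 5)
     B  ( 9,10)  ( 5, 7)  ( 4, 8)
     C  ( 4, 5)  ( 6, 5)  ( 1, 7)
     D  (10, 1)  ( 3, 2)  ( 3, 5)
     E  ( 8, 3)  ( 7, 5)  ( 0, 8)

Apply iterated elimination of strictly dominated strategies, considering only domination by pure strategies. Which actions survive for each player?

IESDS → P1:{B,D} P2:{P,R}

P2 drop Q (R beats it: A:5>2 B:8>7 C:7>5 D:5>2 E:8>5)
P1 drop A (B beats it: P:9>3 R:4>1)
P1 drop C (B beats it: P:9>4 R:4>1)
P1 drop E (B beats it: P:9>8 R:4>0)
P1→{B,D} P2→{P,R}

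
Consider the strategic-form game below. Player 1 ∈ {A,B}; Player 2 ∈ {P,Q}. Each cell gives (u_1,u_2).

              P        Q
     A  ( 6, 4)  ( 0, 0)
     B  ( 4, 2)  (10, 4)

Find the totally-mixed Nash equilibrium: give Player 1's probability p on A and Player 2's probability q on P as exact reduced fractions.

P1 indiff ⇒ q·6+(1-q)·0 = q·4+(1-q)·10 ⇒ q(2) = (1-q)(10) ⇒ q = 5/6
P2 indiff ⇒ p·4+(1-p)·2 = p·0+(1-p)·4 ⇒ p(4) = (1-p)(2) ⇒ p = 1/3

P1 mixes 1/3 on A; P2 mixes 5/6 on P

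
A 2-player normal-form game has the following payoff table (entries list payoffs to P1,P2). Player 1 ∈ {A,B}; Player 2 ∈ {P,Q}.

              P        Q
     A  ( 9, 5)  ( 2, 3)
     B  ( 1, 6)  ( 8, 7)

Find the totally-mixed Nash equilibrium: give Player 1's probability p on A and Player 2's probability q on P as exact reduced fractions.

P1 indiff ⇒ q·9+(1-q)·2 = q·1+(1-q)·8 ⇒ q(8) = (1-q)(6) ⇒ q = 3/7
P2 indiff ⇒ p·5+(1-p)·6 = p·3+(1-p)·7 ⇒ p(2) = (1-p)(1) ⇒ p = 1/3

P1 mixes 1/3 on A; P2 mixes 3/7 on P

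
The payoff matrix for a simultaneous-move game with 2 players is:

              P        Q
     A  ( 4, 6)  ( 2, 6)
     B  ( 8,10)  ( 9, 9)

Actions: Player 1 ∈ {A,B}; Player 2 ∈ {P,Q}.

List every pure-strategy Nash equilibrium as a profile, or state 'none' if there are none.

(A,P): not NE [P1→B gives 8>4]
(A,Q): not NE [P1→B gives 9>2]
(B,P): NE
(B,Q): not NE [P2→P gives 10>9]

NE set: (B,P)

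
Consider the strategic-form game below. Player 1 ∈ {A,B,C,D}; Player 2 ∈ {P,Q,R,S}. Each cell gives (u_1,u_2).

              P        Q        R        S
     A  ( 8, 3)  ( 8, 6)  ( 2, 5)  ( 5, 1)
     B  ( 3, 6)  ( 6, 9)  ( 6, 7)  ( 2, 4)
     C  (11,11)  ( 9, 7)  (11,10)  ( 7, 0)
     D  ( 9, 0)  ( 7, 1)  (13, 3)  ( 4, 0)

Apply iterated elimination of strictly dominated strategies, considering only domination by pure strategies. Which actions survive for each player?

P1 drop A (C beats it: P:11>8 Q:9>8 R:11>2 S:7>5)
P1 drop B (C beats it: P:11>3 Q:9>6 R:11>6 S:7>2)
P2 drop Q (R beats it: C:10>7 D:3>1)
P2 drop S (R beats it: C:10>0 D:3>0)
P1→{C,D} P2→{P,R}

IESDS → P1:{C,D} P2:{P,R}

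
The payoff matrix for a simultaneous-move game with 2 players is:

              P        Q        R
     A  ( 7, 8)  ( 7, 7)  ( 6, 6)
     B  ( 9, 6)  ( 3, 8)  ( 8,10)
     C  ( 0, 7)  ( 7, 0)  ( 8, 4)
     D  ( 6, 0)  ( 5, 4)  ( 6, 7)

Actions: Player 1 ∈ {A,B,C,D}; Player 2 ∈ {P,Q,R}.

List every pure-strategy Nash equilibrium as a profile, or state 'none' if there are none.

(A,P): not NE [P1→B gives 9>7]
(A,Q): not NE [P2→P gives 8>7]
(A,R): not NE [P1→C gives 8>6; P2→P gives 8>6]
(B,P): not NE [P2→R gives 10>6]
(B,Q): not NE [P1→C gives 7>3; P2→R gives 10>8]
(B,R): NE
(C,P): not NE [P1→B gives 9>0]
(C,Q): not NE [P2→P gives 7>0]
(C,R): not NE [P2→P gives 7>4]
(D,P): not NE [P1→B gives 9>6; P2→R gives 7>0]
(D,Q): not NE [P1→C gives 7>5; P2→R gives 7>4]
(D,R): not NE [P1→C gives 8>6]

Nash profiles: (B,R)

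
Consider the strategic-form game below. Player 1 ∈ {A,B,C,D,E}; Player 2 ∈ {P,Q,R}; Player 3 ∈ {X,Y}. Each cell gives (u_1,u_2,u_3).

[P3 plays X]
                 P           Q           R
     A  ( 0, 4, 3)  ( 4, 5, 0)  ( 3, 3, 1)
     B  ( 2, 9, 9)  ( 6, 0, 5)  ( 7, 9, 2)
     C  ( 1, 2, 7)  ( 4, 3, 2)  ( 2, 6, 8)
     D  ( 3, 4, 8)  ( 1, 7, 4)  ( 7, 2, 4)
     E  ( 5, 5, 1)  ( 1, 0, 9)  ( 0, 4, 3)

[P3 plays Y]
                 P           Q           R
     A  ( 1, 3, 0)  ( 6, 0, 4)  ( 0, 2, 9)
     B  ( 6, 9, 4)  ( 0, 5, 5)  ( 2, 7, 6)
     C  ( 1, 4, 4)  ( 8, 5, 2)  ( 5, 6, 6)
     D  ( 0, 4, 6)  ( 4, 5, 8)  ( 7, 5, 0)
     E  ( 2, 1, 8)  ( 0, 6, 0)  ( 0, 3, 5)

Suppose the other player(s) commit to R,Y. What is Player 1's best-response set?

BR_1 = {D}

u_1(A vs R,Y) = 0
u_1(B vs R,Y) = 2
u_1(C vs R,Y) = 5
u_1(D vs R,Y) = 7
u_1(E vs R,Y) = 0
max payoff 7 at {D}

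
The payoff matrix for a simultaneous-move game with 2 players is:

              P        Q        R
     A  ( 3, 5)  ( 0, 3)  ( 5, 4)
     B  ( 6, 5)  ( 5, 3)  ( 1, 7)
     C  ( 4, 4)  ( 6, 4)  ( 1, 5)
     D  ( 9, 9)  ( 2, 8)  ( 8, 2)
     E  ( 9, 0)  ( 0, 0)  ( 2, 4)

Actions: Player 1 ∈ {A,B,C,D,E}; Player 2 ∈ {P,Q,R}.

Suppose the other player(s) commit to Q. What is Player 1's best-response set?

argmax u_1 = {C}

u_1(A vs Q) = 0
u_1(B vs Q) = 5
u_1(C vs Q) = 6
u_1(D vs Q) = 2
u_1(E vs Q) = 0
max payoff 6 at {C}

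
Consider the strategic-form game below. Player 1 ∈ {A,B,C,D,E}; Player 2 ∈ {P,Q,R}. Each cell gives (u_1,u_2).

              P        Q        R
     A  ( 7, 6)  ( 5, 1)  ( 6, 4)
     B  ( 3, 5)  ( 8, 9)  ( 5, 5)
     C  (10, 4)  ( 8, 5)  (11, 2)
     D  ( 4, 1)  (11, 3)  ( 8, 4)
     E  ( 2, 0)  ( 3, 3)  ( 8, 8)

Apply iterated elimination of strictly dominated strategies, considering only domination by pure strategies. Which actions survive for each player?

P1 drop A (C beats it: P:10>7 Q:8>5 R:11>6)
P1 drop B (D beats it: P:4>3 Q:11>8 R:8>5)
P1 drop E (C beats it: P:10>2 Q:8>3 R:11>8)
P2 drop P (Q beats it: C:5>4 D:3>1)
P1→{C,D} P2→{Q,R}

IESDS → P1:{C,D} P2:{Q,R}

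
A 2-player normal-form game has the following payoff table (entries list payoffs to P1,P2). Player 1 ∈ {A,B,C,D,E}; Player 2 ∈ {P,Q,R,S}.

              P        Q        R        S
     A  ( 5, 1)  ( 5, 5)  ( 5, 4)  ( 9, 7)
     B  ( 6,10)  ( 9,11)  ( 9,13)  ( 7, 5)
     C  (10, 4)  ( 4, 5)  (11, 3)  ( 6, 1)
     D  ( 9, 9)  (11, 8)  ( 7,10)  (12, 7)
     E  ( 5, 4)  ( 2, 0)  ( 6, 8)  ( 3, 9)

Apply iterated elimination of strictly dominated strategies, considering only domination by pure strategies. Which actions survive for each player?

P1 drop A (D beats it: P:9>5 Q:11>5 R:7>5 S:12>9)
P1 drop E (B beats it: P:6>5 Q:9>2 R:9>6 S:7>3)
P2 drop S (P beats it: B:10>5 C:4>1 D:9>7)
P1→{B,C,D} P2→{P,Q,R}

Survivors P1:{B,C,D} P2:{P,Q,R}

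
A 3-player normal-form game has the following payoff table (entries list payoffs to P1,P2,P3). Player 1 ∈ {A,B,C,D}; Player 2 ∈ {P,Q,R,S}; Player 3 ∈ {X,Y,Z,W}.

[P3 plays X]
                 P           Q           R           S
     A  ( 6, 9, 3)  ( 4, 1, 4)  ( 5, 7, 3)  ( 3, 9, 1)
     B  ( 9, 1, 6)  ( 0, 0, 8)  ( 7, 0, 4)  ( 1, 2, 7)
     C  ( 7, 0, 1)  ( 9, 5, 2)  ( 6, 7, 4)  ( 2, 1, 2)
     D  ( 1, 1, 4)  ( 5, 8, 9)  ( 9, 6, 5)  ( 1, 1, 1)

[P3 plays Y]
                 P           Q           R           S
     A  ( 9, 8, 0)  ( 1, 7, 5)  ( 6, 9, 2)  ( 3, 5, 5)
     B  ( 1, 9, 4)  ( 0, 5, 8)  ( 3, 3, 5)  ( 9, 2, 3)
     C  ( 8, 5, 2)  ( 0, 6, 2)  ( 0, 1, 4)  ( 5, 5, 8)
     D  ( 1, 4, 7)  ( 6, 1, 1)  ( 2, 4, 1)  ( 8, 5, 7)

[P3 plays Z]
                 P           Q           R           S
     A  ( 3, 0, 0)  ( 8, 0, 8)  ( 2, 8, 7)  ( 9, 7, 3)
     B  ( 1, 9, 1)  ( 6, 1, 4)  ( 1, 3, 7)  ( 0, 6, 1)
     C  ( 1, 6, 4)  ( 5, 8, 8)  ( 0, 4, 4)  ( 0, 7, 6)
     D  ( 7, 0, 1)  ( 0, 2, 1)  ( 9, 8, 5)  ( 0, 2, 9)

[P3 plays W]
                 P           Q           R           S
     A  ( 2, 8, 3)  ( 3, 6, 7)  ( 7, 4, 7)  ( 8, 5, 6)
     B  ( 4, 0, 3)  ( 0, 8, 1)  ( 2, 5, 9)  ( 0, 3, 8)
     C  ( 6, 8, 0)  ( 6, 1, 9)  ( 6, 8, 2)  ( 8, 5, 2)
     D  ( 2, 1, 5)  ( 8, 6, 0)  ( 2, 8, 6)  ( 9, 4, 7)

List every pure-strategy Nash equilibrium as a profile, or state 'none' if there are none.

(A,P,X): not NE [P1→B gives 9>6]
(A,P,Y): not NE [P2→R gives 9>8; P3→W gives 3>0]
(A,P,Z): not NE [P1→D gives 7>3; P2→R gives 8>0; P3→W gives 3>0]
(A,P,W): not NE [P1→C gives 6>2]
(A,Q,X): not NE [P1→C gives 9>4; P2→S gives 9>1; P3→Z gives 8>4]
(A,Q,Y): not NE [P1→D gives 6>1; P2→R gives 9>7; P3→Z gives 8>5]
(A,Q,Z): not NE [P2→R gives 8>0]
(A,Q,W): not NE [P1→D gives 8>3; P2→P gives 8>6; P3→Z gives 8>7]
(A,R,X): not NE [P1→D gives 9>5; P2→S gives 9>7; P3→W gives 7>3]
(A,R,Y): not NE [P3→W gives 7>2]
(A,R,Z): not NE [P1→D gives 9>2]
(A,R,W): not NE [P2→P gives 8>4]
(A,S,X): not NE [P3→W gives 6>1]
(A,S,Y): not NE [P1→B gives 9>3; P2→R gives 9>5; P3→W gives 6>5]
(A,S,Z): not NE [P2→R gives 8>7; P3→W gives 6>3]
(A,S,W): not NE [P1→D gives 9>8; P2→P gives 8>5]
(B,P,X): not NE [P2→S gives 2>1]
(B,P,Y): not NE [P1→A gives 9>1; P3→X gives 6>4]
(B,P,Z): not NE [P1→D gives 7>1; P3→X gives 6>1]
(B,P,W): not NE [P1→C gives 6>4; P2→Q gives 8>0; P3→X gives 6>3]
(B,Q,X): not NE [P1→C gives 9>0; P2→S gives 2>0]
(B,Q,Y): not NE [P1→D gives 6>0; P2→P gives 9>5]
(B,Q,Z): not NE [P1→A gives 8>6; P2→P gives 9>1; P3→Y gives 8>4]
(B,Q,W): not NE [P1→D gives 8>0; P3→Y gives 8>1]
(B,R,X): not NE [P1→D gives 9>7; P2→S gives 2>0; P3→W gives 9>4]
(B,R,Y): not NE [P1→A gives 6>3; P2→P gives 9>3; P3→W gives 9>5]
(B,R,Z): not NE [P1→D gives 9>1; P2→P gives 9>3; P3→W gives 9>7]
(B,R,W): not NE [P1→A gives 7>2; P2→Q gives 8>5]
(B,S,X): not NE [P1→A gives 3>1; P3→W gives 8>7]
(B,S,Y): not NE [P2→P gives 9>2; P3→W gives 8>3]
(B,S,Z): not NE [P1→A gives 9>0; P2→P gives 9>6; P3→W gives 8>1]
(B,S,W): not NE [P1→D gives 9>0; P2→Q gives 8>3]
(C,P,X): not NE [P1→B gives 9>7; P2→R gives 7>0; P3→Z gives 4>1]
(C,P,Y): not NE [P1→A gives 9>8; P2→Q gives 6>5; P3→Z gives 4>2]
(C,P,Z): not NE [P1→D gives 7>1; P2→Q gives 8>6]
(C,P,W): not NE [P3→Z gives 4>0]
(C,Q,X): not NE [P2→R gives 7>5; P3→W gives 9>2]
(C,Q,Y): not NE [P1→D gives 6>0; P3→W gives 9>2]
(C,Q,Z): not NE [P1→A gives 8>5; P3→W gives 9>8]
(C,Q,W): not NE [P1→D gives 8>6; P2→R gives 8>1]
(C,R,X): not NE [P1→D gives 9>6]
(C,R,Y): not NE [P1→A gives 6>0; P2→Q gives 6>1]
(C,R,Z): not NE [P1→D gives 9>0; P2→Q gives 8>4]
(C,R,W): not NE [P1→A gives 7>6; P3→Z gives 4>2]
(C,S,X): not NE [P1→A gives 3>2; P2→R gives 7>1; P3→Y gives 8>2]
(C,S,Y): not NE [P1→B gives 9>5; P2→Q gives 6>5]
(C,S,Z): not NE [P1→A gives 9>0; P2→Q gives 8>7; P3→Y gives 8>6]
(C,S,W): not NE [P1→D gives 9>8; P2→R gives 8>5; P3→Y gives 8>2]
(D,P,X): not NE [P1→B gives 9>1; P2→Q gives 8>1; P3→Y gives 7>4]
(D,P,Y): not NE [P1→A gives 9>1; P2→S gives 5>4]
(D,P,Z): not NE [P2→R gives 8>0; P3→Y gives 7>1]
(D,P,W): not NE [P1→C gives 6>2; P2→R gives 8>1; P3→Y gives 7>5]
(D,Q,X): not NE [P1→C gives 9>5]
(D,Q,Y): not NE [P2→S gives 5>1; P3→X gives 9>1]
(D,Q,Z): not NE [P1→A gives 8>0; P2→R gives 8>2; P3→X gives 9>1]
(D,Q,W): not NE [P2→R gives 8>6; P3→X gives 9>0]
(D,R,X): not NE [P2→Q gives 8>6; P3→W gives 6>5]
(D,R,Y): not NE [P1→A gives 6>2; P2→S gives 5>4; P3→W gives 6>1]
(D,R,Z): not NE [P3→W gives 6>5]
(D,R,W): not NE [P1→A gives 7>2]
(D,S,X): not NE [P1→A gives 3>1; P2→Q gives 8>1; P3→Z gives 9>1]
(D,S,Y): not NE [P1→B gives 9>8; P3→Z gives 9>7]
(D,S,Z): not NE [P1→A gives 9>0; P2→R gives 8>2]
(D,S,W): not NE [P2→R gives 8>4; P3→Z gives 9>7]

PSNE: ∅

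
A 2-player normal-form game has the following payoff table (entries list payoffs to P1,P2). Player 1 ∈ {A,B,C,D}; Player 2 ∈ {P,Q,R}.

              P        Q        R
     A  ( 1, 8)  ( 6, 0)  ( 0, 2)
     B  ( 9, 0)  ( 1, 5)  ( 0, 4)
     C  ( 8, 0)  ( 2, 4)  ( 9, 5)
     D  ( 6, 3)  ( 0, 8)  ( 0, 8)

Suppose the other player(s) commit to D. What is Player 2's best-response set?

u_2(P vs D) = 3
u_2(Q vs D) = 8
u_2(R vs D) = 8
max payoff 8 at {Q,R}

P2 best: {Q,R}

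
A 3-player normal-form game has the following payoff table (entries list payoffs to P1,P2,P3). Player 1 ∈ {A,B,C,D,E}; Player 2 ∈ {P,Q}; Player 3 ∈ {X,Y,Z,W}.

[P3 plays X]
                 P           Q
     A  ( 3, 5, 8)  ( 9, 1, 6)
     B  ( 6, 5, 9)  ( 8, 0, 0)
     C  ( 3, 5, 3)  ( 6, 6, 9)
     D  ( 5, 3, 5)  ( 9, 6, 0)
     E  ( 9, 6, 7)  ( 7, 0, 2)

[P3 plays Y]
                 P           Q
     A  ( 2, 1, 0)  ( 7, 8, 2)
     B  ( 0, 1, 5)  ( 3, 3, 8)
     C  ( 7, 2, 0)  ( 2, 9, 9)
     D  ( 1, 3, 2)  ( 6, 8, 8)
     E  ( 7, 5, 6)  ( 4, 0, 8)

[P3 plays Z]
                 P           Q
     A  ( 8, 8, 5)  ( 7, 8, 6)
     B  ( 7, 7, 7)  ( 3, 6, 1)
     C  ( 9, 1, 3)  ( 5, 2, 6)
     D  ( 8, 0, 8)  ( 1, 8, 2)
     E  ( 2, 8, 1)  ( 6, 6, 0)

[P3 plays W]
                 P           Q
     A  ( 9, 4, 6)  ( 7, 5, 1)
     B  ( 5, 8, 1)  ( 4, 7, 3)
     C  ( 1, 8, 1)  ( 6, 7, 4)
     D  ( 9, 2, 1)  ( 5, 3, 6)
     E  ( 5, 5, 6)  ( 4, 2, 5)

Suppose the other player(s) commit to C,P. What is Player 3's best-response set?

argmax u_3 = {X,Z}

u_3(X vs C,P) = 3
u_3(Y vs C,P) = 0
u_3(Z vs C,P) = 3
u_3(W vs C,P) = 1
max payoff 3 at {X,Z}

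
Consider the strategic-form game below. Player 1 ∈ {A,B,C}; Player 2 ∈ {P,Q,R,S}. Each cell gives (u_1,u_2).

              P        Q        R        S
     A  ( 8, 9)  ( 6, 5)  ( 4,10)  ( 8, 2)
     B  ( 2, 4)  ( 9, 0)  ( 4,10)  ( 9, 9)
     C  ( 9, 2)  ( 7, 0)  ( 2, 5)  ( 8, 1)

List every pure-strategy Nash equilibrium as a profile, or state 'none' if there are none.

(A,P): not NE [P1→C gives 9>8; P2→R gives 10>9]
(A,Q): not NE [P1→B gives 9>6; P2→R gives 10>5]
(A,R): NE
(A,S): not NE [P1→B gives 9>8; P2→R gives 10>2]
(B,P): not NE [P1→C gives 9>2; P2→R gives 10>4]
(B,Q): not NE [P2→R gives 10>0]
(B,R): NE
(B,S): not NE [P2→R gives 10>9]
(C,P): not NE [P2→R gives 5>2]
(C,Q): not NE [P1→B gives 9>7; P2→R gives 5>0]
(C,R): not NE [P1→B gives 4>2]
(C,S): not NE [P1→B gives 9>8; P2→R gives 5>1]

Nash profiles: (A,R), (B,R)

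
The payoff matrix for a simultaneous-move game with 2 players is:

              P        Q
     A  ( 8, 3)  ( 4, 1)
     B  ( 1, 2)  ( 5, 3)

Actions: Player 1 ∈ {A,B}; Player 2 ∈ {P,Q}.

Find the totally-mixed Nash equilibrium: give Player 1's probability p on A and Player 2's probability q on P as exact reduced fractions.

p=1/3, q=1/8

P1 indiff ⇒ q·8+(1-q)·4 = q·1+(1-q)·5 ⇒ q(7) = (1-q)(1) ⇒ q = 1/8
P2 indiff ⇒ p·3+(1-p)·2 = p·1+(1-p)·3 ⇒ p(2) = (1-p)(1) ⇒ p = 1/3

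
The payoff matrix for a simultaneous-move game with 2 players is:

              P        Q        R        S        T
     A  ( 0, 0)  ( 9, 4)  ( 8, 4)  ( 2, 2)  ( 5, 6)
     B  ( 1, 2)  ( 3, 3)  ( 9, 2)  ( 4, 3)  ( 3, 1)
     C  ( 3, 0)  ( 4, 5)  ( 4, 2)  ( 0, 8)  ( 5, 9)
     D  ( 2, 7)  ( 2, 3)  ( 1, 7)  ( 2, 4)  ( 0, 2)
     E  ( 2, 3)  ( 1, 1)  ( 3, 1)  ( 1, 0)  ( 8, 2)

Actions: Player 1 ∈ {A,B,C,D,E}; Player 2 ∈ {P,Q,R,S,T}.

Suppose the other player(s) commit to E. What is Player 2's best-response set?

BR_2 = {P}

u_2(P vs E) = 3
u_2(Q vs E) = 1
u_2(R vs E) = 1
u_2(S vs E) = 0
u_2(T vs E) = 2
max payoff 3 at {P}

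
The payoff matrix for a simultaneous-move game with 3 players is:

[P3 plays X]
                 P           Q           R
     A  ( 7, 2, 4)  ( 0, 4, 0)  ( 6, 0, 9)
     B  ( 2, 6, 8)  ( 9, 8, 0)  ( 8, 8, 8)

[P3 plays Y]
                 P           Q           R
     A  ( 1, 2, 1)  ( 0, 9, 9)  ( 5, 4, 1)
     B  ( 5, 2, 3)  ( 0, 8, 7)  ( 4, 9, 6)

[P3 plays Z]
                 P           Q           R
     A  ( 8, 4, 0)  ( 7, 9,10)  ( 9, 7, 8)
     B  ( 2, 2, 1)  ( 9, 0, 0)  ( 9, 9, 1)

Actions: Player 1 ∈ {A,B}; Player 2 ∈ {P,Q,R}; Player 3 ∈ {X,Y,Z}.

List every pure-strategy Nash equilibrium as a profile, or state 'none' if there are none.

(A,P,X): not NE [P2→Q gives 4>2]
(A,P,Y): not NE [P1→B gives 5>1; P2→Q gives 9>2; P3→X gives 4>1]
(A,P,Z): not NE [P2→Q gives 9>4; P3→X gives 4>0]
(A,Q,X): not NE [P1→B gives 9>0; P3→Z gives 10>0]
(A,Q,Y): not NE [P3→Z gives 10>9]
(A,Q,Z): not NE [P1→B gives 9>7]
(A,R,X): not NE [P1→B gives 8>6; P2→Q gives 4>0]
(A,R,Y): not NE [P2→Q gives 9>4; P3→X gives 9>1]
(A,R,Z): not NE [P2→Q gives 9>7; P3→X gives 9>8]
(B,P,X): not NE [P1→A gives 7>2; P2→R gives 8>6]
(B,P,Y): not NE [P2→R gives 9>2; P3→X gives 8>3]
(B,P,Z): not NE [P1→A gives 8>2; P2→R gives 9>2; P3→X gives 8>1]
(B,Q,X): not NE [P3→Y gives 7>0]
(B,Q,Y): not NE [P2→R gives 9>8]
(B,Q,Z): not NE [P2→R gives 9>0; P3→Y gives 7>0]
(B,R,X): NE
(B,R,Y): not NE [P1→A gives 5>4; P3→X gives 8>6]
(B,R,Z): not NE [P3→X gives 8>1]

Nash profiles: (B,R,X)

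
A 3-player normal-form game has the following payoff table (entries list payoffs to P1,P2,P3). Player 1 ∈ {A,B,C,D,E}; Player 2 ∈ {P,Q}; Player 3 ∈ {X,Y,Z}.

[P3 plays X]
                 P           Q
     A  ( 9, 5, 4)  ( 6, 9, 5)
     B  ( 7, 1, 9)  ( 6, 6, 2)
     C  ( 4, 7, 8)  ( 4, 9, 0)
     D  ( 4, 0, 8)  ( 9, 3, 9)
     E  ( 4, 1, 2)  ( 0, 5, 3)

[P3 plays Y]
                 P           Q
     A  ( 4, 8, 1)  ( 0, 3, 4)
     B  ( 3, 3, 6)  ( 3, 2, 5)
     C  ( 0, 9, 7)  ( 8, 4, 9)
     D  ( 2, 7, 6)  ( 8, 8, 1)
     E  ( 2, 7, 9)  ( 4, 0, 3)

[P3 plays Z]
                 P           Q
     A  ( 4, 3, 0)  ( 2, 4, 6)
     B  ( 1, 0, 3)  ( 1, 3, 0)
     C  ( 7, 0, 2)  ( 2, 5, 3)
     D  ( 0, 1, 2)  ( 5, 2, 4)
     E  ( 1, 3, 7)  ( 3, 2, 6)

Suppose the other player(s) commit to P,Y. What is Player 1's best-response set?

u_1(A vs P,Y) = 4
u_1(B vs P,Y) = 3
u_1(C vs P,Y) = 0
u_1(D vs P,Y) = 2
u_1(E vs P,Y) = 2
max payoff 4 at {A}

argmax u_1 = {A}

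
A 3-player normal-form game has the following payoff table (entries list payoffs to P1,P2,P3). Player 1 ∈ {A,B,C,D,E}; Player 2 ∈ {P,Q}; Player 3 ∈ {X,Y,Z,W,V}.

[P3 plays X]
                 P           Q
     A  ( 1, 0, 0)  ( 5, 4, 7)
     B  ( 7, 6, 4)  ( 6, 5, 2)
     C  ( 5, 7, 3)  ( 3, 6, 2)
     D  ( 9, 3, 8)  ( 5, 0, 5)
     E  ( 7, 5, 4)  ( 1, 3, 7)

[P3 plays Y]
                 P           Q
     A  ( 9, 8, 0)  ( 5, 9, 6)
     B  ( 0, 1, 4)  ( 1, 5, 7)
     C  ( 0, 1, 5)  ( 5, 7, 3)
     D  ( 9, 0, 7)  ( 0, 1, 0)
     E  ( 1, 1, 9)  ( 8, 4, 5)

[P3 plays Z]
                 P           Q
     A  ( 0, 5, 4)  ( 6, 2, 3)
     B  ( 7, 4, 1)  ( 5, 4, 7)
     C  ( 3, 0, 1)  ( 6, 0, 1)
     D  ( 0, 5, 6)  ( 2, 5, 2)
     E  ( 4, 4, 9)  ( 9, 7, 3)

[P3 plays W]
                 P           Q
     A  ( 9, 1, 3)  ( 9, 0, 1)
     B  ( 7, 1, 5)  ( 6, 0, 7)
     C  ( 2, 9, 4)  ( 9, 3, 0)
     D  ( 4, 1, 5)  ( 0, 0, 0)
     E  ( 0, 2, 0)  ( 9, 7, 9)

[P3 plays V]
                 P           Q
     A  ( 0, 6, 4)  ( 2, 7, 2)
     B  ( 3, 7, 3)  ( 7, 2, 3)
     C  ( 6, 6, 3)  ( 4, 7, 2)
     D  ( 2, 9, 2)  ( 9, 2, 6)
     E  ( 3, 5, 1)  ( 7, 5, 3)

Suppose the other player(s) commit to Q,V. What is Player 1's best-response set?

argmax u_1 = {D}

u_1(A vs Q,V) = 2
u_1(B vs Q,V) = 7
u_1(C vs Q,V) = 4
u_1(D vs Q,V) = 9
u_1(E vs Q,V) = 7
max payoff 9 at {D}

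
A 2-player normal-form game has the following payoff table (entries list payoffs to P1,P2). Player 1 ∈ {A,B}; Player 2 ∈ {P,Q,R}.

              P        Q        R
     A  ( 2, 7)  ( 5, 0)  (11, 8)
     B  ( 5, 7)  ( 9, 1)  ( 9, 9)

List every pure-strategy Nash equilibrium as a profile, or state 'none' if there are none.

Nash profiles: (A,R)

(A,P): not NE [P1→B gives 5>2; P2→R gives 8>7]
(A,Q): not NE [P1→B gives 9>5; P2→R gives 8>0]
(A,R): NE
(B,P): not NE [P2→R gives 9>7]
(B,Q): not NE [P2→R gives 9>1]
(B,R): not NE [P1→A gives 11>9]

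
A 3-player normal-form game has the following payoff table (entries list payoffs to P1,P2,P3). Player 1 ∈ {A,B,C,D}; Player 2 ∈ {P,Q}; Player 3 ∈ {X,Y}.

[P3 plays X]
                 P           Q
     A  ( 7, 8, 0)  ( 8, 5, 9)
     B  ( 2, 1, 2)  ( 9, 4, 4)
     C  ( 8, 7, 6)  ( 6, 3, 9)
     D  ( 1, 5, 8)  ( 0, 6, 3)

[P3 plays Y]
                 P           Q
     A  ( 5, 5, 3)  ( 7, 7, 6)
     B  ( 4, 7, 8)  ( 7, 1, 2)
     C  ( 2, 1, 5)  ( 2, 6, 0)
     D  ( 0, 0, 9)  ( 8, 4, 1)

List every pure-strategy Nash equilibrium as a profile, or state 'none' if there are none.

(A,P,X): not NE [P1→C gives 8>7; P3→Y gives 3>0]
(A,P,Y): not NE [P2→Q gives 7>5]
(A,Q,X): not NE [P1→B gives 9>8; P2→P gives 8>5]
(A,Q,Y): not NE [P1→D gives 8>7; P3→X gives 9>6]
(B,P,X): not NE [P1→C gives 8>2; P2→Q gives 4>1; P3→Y gives 8>2]
(B,P,Y): not NE [P1→A gives 5>4]
(B,Q,X): NE
(B,Q,Y): not NE [P1→D gives 8>7; P2→P gives 7>1; P3→X gives 4>2]
(C,P,X): NE
(C,P,Y): not NE [P1→A gives 5>2; P2→Q gives 6>1; P3→X gives 6>5]
(C,Q,X): not NE [P1→B gives 9>6; P2→P gives 7>3]
(C,Q,Y): not NE [P1→D gives 8>2; P3→X gives 9>0]
(D,P,X): not NE [P1→C gives 8>1; P2→Q gives 6>5; P3→Y gives 9>8]
(D,P,Y): not NE [P1→A gives 5>0; P2→Q gives 4>0]
(D,Q,X): not NE [P1→B gives 9>0]
(D,Q,Y): not NE [P3→X gives 3>1]

Nash profiles: (B,Q,X), (C,P,X)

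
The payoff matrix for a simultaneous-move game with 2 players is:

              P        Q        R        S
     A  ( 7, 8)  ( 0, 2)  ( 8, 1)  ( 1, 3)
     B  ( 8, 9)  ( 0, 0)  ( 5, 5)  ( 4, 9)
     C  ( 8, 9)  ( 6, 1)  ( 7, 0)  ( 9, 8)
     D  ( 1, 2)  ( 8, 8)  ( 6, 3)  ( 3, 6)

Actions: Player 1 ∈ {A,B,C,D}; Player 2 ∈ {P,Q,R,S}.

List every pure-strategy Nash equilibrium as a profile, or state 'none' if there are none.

PSNE = {(B,P), (C,P), (D,Q)}

(A,P): not NE [P1→C gives 8>7]
(A,Q): not NE [P1→D gives 8>0; P2→P gives 8>2]
(A,R): not NE [P2→P gives 8>1]
(A,S): not NE [P1→C gives 9>1; P2→P gives 8>3]
(B,P): NE
(B,Q): not NE [P1→D gives 8>0; P2→S gives 9>0]
(B,R): not NE [P1→A gives 8>5; P2→S gives 9>5]
(B,S): not NE [P1→C gives 9>4]
(C,P): NE
(C,Q): not NE [P1→D gives 8>6; P2→P gives 9>1]
(C,R): not NE [P1→A gives 8>7; P2→P gives 9>0]
(C,S): not NE [P2→P gives 9>8]
(D,P): not NE [P1→C gives 8>1; P2→Q gives 8>2]
(D,Q): NE
(D,R): not NE [P1→A gives 8>6; P2→Q gives 8>3]
(D,S): not NE [P1→C gives 9>3; P2→Q gives 8>6]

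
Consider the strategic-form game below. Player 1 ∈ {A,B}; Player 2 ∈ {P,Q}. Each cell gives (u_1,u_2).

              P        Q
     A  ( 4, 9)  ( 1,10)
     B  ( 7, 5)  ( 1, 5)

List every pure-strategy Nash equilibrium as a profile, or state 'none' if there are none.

PSNE = {(A,Q), (B,P), (B,Q)}

(A,P): not NE [P1→B gives 7>4; P2→Q gives 10>9]
(A,Q): NE
(B,P): NE
(B,Q): NE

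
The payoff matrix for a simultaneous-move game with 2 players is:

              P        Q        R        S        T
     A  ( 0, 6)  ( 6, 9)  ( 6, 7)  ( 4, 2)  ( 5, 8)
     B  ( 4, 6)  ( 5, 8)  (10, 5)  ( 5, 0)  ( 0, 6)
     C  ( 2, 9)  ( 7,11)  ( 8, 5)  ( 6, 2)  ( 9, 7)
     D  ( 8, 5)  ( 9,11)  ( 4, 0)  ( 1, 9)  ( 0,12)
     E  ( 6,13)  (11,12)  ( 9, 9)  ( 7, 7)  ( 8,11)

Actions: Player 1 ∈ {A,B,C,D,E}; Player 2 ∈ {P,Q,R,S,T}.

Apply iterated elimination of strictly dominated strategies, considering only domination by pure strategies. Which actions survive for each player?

P1 drop A (C beats it: P:2>0 Q:7>6 R:8>6 S:6>4 T:9>5)
P2 drop R (P beats it: B:6>5 C:9>5 D:5>0 E:13>9)
P1 drop B (E beats it: P:6>4 Q:11>5 S:7>5 T:8>0)
P2 drop S (Q beats it: C:11>2 D:11>9 E:12>7)
P1→{C,D,E} P2→{P,Q,T}

IESDS → P1:{C,D,E} P2:{P,Q,T}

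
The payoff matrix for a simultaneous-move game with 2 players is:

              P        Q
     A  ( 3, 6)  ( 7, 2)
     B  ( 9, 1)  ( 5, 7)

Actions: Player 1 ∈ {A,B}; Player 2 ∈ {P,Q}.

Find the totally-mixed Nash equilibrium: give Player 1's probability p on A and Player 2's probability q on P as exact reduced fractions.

P1 mixes 3/5 on A; P2 mixes 1/4 on P

P1 indiff ⇒ q·3+(1-q)·7 = q·9+(1-q)·5 ⇒ q(-6) = (1-q)(-2) ⇒ q = 1/4
P2 indiff ⇒ p·6+(1-p)·1 = p·2+(1-p)·7 ⇒ p(4) = (1-p)(6) ⇒ p = 3/5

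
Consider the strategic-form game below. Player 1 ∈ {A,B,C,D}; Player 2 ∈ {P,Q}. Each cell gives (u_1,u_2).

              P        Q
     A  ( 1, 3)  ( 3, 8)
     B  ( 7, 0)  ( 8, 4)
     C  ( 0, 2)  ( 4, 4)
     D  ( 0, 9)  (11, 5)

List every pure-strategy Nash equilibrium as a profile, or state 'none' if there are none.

No pure NE.

(A,P): not NE [P1→B gives 7>1; P2→Q gives 8>3]
(A,Q): not NE [P1→D gives 11>3]
(B,P): not NE [P2→Q gives 4>0]
(B,Q): not NE [P1→D gives 11>8]
(C,P): not NE [P1→B gives 7>0; P2→Q gives 4>2]
(C,Q): not NE [P1→D gives 11>4]
(D,P): not NE [P1→B gives 7>0]
(D,Q): not NE [P2→P gives 9>5]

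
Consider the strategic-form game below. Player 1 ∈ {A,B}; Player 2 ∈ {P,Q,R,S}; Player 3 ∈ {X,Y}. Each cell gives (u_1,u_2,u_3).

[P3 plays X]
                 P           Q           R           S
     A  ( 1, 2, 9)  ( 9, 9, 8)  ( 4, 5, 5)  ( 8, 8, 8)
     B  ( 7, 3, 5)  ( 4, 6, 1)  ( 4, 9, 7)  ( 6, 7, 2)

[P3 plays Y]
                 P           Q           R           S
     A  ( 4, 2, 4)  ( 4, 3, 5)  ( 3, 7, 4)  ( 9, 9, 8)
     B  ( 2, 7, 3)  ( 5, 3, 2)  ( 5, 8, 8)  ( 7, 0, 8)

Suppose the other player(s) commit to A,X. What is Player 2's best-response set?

BR_2 = {Q}

u_2(P vs A,X) = 2
u_2(Q vs A,X) = 9
u_2(R vs A,X) = 5
u_2(S vs A,X) = 8
max payoff 9 at {Q}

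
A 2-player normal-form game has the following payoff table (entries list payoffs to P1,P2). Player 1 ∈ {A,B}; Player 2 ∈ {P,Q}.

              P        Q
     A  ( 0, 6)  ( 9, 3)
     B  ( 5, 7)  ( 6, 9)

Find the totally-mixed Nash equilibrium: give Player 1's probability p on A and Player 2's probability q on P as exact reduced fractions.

P1 mixes 2/5 on A; P2 mixes 3/8 on P

P1 indiff ⇒ q·0+(1-q)·9 = q·5+(1-q)·6 ⇒ q(-5) = (1-q)(-3) ⇒ q = 3/8
P2 indiff ⇒ p·6+(1-p)·7 = p·3+(1-p)·9 ⇒ p(3) = (1-p)(2) ⇒ p = 2/5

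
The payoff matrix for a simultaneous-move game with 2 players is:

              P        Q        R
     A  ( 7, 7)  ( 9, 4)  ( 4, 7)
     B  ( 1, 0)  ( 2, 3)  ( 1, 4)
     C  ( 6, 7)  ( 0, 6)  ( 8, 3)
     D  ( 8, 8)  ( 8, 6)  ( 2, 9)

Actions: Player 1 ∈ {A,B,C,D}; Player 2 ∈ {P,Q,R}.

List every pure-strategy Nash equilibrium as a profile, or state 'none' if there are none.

(A,P): not NE [P1→D gives 8>7]
(A,Q): not NE [P2→R gives 7>4]
(A,R): not NE [P1→C gives 8>4]
(B,P): not NE [P1→D gives 8>1; P2→R gives 4>0]
(B,Q): not NE [P1→A gives 9>2; P2→R gives 4>3]
(B,R): not NE [P1→C gives 8>1]
(C,P): not NE [P1→D gives 8>6]
(C,Q): not NE [P1→A gives 9>0; P2→P gives 7>6]
(C,R): not NE [P2→P gives 7>3]
(D,P): not NE [P2→R gives 9>8]
(D,Q): not NE [P1→A gives 9>8; P2→R gives 9>6]
(D,R): not NE [P1→C gives 8>2]

No pure NE.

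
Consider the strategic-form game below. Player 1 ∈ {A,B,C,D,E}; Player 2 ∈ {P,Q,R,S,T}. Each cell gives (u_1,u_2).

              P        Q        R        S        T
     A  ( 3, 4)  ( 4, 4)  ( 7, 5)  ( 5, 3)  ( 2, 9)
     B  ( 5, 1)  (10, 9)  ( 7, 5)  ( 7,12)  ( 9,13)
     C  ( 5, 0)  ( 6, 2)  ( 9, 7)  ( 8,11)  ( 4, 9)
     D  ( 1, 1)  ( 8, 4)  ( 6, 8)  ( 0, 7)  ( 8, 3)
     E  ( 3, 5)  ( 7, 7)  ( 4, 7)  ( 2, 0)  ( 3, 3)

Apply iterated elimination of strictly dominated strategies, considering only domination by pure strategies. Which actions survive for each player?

P1 drop A (C beats it: P:5>3 Q:6>4 R:9>7 S:8>5 T:4>2)
P1 drop D (B beats it: P:5>1 Q:10>8 R:7>6 S:7>0 T:9>8)
P1 drop E (B beats it: P:5>3 Q:10>7 R:7>4 S:7>2 T:9>3)
P2 drop P (Q beats it: B:9>1 C:2>0)
P2 drop Q (S beats it: B:12>9 C:11>2)
P2 drop R (S beats it: B:12>5 C:11>7)
P1→{B,C} P2→{S,T}

Survivors P1:{B,C} P2:{S,T}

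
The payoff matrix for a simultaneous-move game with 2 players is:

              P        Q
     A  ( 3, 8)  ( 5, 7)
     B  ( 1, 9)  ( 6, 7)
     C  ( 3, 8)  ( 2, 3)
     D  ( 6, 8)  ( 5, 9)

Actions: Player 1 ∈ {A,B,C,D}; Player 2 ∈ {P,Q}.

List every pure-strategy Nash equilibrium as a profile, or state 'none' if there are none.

(A,P): not NE [P1→D gives 6>3]
(A,Q): not NE [P1→B gives 6>5; P2→P gives 8>7]
(B,P): not NE [P1→D gives 6>1]
(B,Q): not NE [P2→P gives 9>7]
(C,P): not NE [P1→D gives 6>3]
(C,Q): not NE [P1→B gives 6>2; P2→P gives 8>3]
(D,P): not NE [P2→Q gives 9>8]
(D,Q): not NE [P1→B gives 6>5]

No pure NE.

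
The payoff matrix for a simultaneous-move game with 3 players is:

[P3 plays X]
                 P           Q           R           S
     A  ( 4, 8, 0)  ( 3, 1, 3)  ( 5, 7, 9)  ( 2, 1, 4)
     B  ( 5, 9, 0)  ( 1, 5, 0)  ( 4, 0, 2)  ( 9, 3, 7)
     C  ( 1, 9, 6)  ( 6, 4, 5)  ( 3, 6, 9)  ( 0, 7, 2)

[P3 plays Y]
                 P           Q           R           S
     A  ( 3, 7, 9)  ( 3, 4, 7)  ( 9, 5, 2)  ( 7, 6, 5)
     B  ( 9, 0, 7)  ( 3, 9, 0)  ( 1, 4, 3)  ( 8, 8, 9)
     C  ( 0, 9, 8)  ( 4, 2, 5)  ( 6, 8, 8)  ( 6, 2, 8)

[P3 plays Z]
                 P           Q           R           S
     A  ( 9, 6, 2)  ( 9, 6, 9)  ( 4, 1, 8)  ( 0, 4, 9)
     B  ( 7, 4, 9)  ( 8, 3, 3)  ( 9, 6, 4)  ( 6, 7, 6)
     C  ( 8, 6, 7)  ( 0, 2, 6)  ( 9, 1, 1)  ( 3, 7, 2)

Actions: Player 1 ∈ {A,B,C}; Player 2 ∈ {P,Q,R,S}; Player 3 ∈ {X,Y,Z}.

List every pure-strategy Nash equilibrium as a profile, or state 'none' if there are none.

(A,P,X): not NE [P1→B gives 5>4; P3→Y gives 9>0]
(A,P,Y): not NE [P1→B gives 9>3]
(A,P,Z): not NE [P3→Y gives 9>2]
(A,Q,X): not NE [P1→C gives 6>3; P2→P gives 8>1; P3→Z gives 9>3]
(A,Q,Y): not NE [P1→C gives 4>3; P2→P gives 7>4; P3→Z gives 9>7]
(A,Q,Z): NE
(A,R,X): not NE [P2→P gives 8>7]
(A,R,Y): not NE [P2→P gives 7>5; P3→X gives 9>2]
(A,R,Z): not NE [P1→C gives 9>4; P2→Q gives 6>1; P3→X gives 9>8]
(A,S,X): not NE [P1→B gives 9>2; P2→P gives 8>1; P3→Z gives 9>4]
(A,S,Y): not NE [P1→B gives 8>7; P2→P gives 7>6; P3→Z gives 9>5]
(A,S,Z): not NE [P1→B gives 6>0; P2→Q gives 6>4]
(B,P,X): not NE [P3→Z gives 9>0]
(B,P,Y): not NE [P2→Q gives 9>0; P3→Z gives 9>7]
(B,P,Z): not NE [P1→A gives 9>7; P2→S gives 7>4]
(B,Q,X): not NE [P1→C gives 6>1; P2→P gives 9>5; P3→Z gives 3>0]
(B,Q,Y): not NE [P1→C gives 4>3; P3→Z gives 3>0]
(B,Q,Z): not NE [P1→A gives 9>8; P2→S gives 7>3]
(B,R,X): not NE [P1→A gives 5>4; P2→P gives 9>0; P3→Z gives 4>2]
(B,R,Y): not NE [P1→A gives 9>1; P2→Q gives 9>4; P3→Z gives 4>3]
(B,R,Z): not NE [P2→S gives 7>6]
(B,S,X): not NE [P2→P gives 9>3; P3→Y gives 9>7]
(B,S,Y): not NE [P2→Q gives 9>8]
(B,S,Z): not NE [P3→Y gives 9>6]
(C,P,X): not NE [P1→B gives 5>1; P3→Y gives 8>6]
(C,P,Y): not NE [P1→B gives 9>0]
(C,P,Z): not NE [P1→A gives 9>8; P2→S gives 7>6; P3→Y gives 8>7]
(C,Q,X): not NE [P2→P gives 9>4; P3→Z gives 6>5]
(C,Q,Y): not NE [P2→P gives 9>2; P3→Z gives 6>5]
(C,Q,Z): not NE [P1→A gives 9>0; P2→S gives 7>2]
(C,R,X): not NE [P1→A gives 5>3; P2→P gives 9>6]
(C,R,Y): not NE [P1→A gives 9>6; P2→P gives 9>8; P3→X gives 9>8]
(C,R,Z): not NE [P2→S gives 7>1; P3→X gives 9>1]
(C,S,X): not NE [P1→B gives 9>0; P2→P gives 9>7; P3→Y gives 8>2]
(C,S,Y): not NE [P1→B gives 8>6; P2→P gives 9>2]
(C,S,Z): not NE [P1→B gives 6>3; P3→Y gives 8>2]

NE set: (A,Q,Z)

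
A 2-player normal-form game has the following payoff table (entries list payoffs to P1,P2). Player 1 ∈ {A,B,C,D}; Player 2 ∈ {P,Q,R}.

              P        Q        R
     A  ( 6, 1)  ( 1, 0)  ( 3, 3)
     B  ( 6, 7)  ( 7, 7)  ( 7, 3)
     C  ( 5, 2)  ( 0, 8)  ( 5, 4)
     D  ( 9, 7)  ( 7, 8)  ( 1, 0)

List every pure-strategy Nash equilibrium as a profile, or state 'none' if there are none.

(A,P): not NE [P1→D gives 9>6; P2→R gives 3>1]
(A,Q): not NE [P1→D gives 7>1; P2→R gives 3>0]
(A,R): not NE [P1→B gives 7>3]
(B,P): not NE [P1→D gives 9>6]
(B,Q): NE
(B,R): not NE [P2→Q gives 7>3]
(C,P): not NE [P1→D gives 9>5; P2→Q gives 8>2]
(C,Q): not NE [P1→D gives 7>0]
(C,R): not NE [P1→B gives 7>5; P2→Q gives 8>4]
(D,P): not NE [P2→Q gives 8>7]
(D,Q): NE
(D,R): not NE [P1→B gives 7>1; P2→Q gives 8>0]

PSNE = {(B,Q), (D,Q)}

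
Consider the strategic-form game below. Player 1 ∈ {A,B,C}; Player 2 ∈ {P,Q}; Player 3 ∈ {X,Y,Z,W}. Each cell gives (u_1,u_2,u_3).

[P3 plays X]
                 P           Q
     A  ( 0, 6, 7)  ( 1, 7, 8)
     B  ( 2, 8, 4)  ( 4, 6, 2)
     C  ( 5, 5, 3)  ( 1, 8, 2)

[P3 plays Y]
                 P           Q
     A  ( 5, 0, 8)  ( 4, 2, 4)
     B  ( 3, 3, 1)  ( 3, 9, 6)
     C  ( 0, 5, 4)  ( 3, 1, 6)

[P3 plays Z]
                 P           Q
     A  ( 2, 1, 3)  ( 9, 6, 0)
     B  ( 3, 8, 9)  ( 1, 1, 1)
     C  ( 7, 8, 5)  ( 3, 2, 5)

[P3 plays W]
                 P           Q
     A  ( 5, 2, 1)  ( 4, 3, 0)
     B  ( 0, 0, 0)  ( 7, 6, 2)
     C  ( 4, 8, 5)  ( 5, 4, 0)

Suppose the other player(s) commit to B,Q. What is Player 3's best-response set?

u_3(X vs B,Q) = 2
u_3(Y vs B,Q) = 6
u_3(Z vs B,Q) = 1
u_3(W vs B,Q) = 2
max payoff 6 at {Y}

argmax u_3 = {Y}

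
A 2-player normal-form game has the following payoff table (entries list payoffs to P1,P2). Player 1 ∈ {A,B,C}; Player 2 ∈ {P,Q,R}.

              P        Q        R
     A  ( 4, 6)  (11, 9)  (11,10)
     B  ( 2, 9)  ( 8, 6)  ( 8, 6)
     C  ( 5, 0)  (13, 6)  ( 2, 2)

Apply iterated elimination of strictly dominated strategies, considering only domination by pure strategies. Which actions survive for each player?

IESDS → P1:{A,C} P2:{Q,R}

P1 drop B (A beats it: P:4>2 Q:11>8 R:11>8)
P2 drop P (Q beats it: A:9>6 C:6>0)
P1→{A,C} P2→{Q,R}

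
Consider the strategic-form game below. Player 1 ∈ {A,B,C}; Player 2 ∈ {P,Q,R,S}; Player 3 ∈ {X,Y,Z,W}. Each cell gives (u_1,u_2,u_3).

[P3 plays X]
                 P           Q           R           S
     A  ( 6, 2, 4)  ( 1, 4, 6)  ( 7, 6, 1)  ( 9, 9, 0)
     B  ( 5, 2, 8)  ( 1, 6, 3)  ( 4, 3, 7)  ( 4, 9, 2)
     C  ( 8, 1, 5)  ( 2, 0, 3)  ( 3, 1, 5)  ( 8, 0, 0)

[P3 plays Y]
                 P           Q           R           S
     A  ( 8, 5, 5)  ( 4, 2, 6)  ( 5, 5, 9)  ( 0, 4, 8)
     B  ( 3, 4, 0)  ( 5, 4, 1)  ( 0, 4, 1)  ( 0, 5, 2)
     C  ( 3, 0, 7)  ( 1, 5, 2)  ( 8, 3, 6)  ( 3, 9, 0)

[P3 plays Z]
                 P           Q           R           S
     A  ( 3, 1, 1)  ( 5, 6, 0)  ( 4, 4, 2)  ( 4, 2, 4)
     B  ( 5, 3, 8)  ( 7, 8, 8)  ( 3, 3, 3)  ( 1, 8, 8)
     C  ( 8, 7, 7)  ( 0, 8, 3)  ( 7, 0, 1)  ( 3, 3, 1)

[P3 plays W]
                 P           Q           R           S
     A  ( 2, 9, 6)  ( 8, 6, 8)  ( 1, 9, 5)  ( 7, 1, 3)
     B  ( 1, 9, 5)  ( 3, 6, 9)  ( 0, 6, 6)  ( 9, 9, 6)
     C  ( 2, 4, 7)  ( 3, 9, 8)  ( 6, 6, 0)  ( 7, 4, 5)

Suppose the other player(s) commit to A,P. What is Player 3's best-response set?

u_3(X vs A,P) = 4
u_3(Y vs A,P) = 5
u_3(Z vs A,P) = 1
u_3(W vs A,P) = 6
max payoff 6 at {W}

argmax u_3 = {W}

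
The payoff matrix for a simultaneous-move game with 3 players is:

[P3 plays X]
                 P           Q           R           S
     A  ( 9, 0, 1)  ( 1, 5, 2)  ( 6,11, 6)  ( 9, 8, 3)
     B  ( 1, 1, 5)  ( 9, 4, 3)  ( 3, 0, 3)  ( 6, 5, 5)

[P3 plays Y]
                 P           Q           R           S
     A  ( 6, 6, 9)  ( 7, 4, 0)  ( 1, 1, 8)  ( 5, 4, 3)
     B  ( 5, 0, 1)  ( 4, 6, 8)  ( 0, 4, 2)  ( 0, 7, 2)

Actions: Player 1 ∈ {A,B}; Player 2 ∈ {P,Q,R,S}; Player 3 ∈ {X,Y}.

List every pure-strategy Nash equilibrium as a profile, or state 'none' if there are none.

Nash profiles: (A,P,Y)

(A,P,X): not NE [P2→R gives 11>0; P3→Y gives 9>1]
(A,P,Y): NE
(A,Q,X): not NE [P1→B gives 9>1; P2→R gives 11>5]
(A,Q,Y): not NE [P2→P gives 6>4; P3→X gives 2>0]
(A,R,X): not NE [P3→Y gives 8>6]
(A,R,Y): not NE [P2→P gives 6>1]
(A,S,X): not NE [P2→R gives 11>8]
(A,S,Y): not NE [P2→P gives 6>4]
(B,P,X): not NE [P1→A gives 9>1; P2→S gives 5>1]
(B,P,Y): not NE [P1→A gives 6>5; P2→S gives 7>0; P3→X gives 5>1]
(B,Q,X): not NE [P2→S gives 5>4; P3→Y gives 8>3]
(B,Q,Y): not NE [P1→A gives 7>4; P2→S gives 7>6]
(B,R,X): not NE [P1→A gives 6>3; P2→S gives 5>0]
(B,R,Y): not NE [P1→A gives 1>0; P2→S gives 7>4; P3→X gives 3>2]
(B,S,X): not NE [P1→A gives 9>6]
(B,S,Y): not NE [P1→A gives 5>0; P3→X gives 5>2]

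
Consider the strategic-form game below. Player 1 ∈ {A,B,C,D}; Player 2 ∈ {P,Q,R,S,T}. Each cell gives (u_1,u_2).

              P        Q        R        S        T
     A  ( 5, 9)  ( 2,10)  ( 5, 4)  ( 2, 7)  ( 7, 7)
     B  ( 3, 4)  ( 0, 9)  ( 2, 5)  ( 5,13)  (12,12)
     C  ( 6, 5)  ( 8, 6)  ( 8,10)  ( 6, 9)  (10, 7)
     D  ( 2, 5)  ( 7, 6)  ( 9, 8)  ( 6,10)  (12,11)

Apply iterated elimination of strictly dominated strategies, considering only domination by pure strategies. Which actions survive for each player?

P1 drop A (C beats it: P:6>5 Q:8>2 R:8>5 S:6>2 T:10>7)
P2 drop P (Q beats it: B:9>4 C:6>5 D:6>5)
P2 drop Q (S beats it: B:13>9 C:9>6 D:10>6)
P1→{B,C,D} P2→{R,S,T}

Remaining: P1:{B,C,D} P2:{R,S,T}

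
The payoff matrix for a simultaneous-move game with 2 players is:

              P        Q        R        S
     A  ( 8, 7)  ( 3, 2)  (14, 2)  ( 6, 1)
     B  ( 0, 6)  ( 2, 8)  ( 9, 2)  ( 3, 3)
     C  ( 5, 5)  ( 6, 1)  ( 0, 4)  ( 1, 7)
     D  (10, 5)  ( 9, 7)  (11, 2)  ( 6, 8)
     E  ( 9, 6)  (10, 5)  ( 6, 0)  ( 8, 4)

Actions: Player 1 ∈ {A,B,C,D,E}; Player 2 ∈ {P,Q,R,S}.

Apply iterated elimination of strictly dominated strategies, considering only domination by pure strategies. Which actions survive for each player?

P1 drop B (A beats it: P:8>0 Q:3>2 R:14>9 S:6>3)
P1 drop C (D beats it: P:10>5 Q:9>6 R:11>0 S:6>1)
P2 drop R (P beats it: A:7>2 D:5>2 E:6>0)
P1 drop A (E beats it: P:9>8 Q:10>3 S:8>6)
P1→{D,E} P2→{P,Q,S}

Survivors P1:{D,E} P2:{P,Q,S}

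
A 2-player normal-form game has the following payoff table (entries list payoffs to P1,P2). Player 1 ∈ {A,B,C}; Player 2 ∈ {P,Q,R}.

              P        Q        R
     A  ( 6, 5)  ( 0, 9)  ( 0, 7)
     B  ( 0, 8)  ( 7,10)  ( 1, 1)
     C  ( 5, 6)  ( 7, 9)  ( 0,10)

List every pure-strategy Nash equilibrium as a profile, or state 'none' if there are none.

PSNE = {(B,Q)}

(A,P): not NE [P2→Q gives 9>5]
(A,Q): not NE [P1→C gives 7>0]
(A,R): not NE [P1→B gives 1>0; P2→Q gives 9>7]
(B,P): not NE [P1→A gives 6>0; P2→Q gives 10>8]
(B,Q): NE
(B,R): not NE [P2→Q gives 10>1]
(C,P): not NE [P1→A gives 6>5; P2→R gives 10>6]
(C,Q): not NE [P2→R gives 10>9]
(C,R): not NE [P1→B gives 1>0]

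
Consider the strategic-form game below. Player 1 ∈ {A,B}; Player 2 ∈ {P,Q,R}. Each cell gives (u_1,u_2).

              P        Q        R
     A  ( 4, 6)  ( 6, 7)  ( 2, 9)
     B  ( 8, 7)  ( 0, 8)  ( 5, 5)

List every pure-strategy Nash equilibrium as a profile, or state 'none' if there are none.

Equilibria: none

(A,P): not NE [P1→B gives 8>4; P2→R gives 9>6]
(A,Q): not NE [P2→R gives 9>7]
(A,R): not NE [P1→B gives 5>2]
(B,P): not NE [P2→Q gives 8>7]
(B,Q): not NE [P1→A gives 6>0]
(B,R): not NE [P2→Q gives 8>5]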